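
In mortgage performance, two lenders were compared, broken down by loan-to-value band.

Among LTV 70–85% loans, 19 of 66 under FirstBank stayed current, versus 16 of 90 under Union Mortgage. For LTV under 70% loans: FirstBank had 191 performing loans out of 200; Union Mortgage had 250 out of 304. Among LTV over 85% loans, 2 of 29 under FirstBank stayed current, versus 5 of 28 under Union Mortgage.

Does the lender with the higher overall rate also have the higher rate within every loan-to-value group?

LTV 70–85%: FirstBank 19/66 = 28.8%, Union Mortgage 16/90 = 17.8% → FirstBank
LTV under 70%: FirstBank 191/200 = 95.5%, Union Mortgage 250/304 = 82.2% → FirstBank
LTV over 85%: FirstBank 2/29 = 6.9%, Union Mortgage 5/28 = 17.9% → Union Mortgage
Overall: FirstBank 212/295 = 71.9%, Union Mortgage 271/422 = 64.2% → FirstBank
Neither sweeps: FirstBank wins 2 of 3 groups, Union Mortgage wins 1. FirstBank wins overall but not every group — no Simpson reversal.

No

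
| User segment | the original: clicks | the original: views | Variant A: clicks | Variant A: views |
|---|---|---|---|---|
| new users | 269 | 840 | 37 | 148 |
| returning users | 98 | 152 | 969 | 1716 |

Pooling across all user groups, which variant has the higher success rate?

New users: the original 269/840 = 32.0%, Variant A 37/148 = 25.0% → the original
Returning users: the original 98/152 = 64.5%, Variant A 969/1716 = 56.5% → the original
Overall: the original 367/992 = 37.0%, Variant A 1006/1864 = 54.0% → Variant A
(The original wins every user group but Variant A wins overall — the original's views skew toward the low-rate new users group.)

Variant A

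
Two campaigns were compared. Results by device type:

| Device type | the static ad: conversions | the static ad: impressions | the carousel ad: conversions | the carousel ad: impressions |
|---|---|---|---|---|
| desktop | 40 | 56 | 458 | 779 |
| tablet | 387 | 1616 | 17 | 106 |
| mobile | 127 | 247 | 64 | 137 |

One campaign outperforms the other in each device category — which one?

Desktop: the static ad 40/56 = 71.4%, the carousel ad 458/779 = 58.8% → the static ad
Tablet: the static ad 387/1616 = 23.9%, the carousel ad 17/106 = 16.0% → the static ad
Mobile: the static ad 127/247 = 51.4%, the carousel ad 64/137 = 46.7% → the static ad
The static ad has the higher rate in all 3 groups.

the static ad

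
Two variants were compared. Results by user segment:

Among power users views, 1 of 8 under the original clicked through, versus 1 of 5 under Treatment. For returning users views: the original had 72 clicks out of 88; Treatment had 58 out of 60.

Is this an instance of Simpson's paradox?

Power users: the original 1/8 = 12.5%, Treatment 1/5 = 20.0% → Treatment
Returning users: the original 72/88 = 81.8%, Treatment 58/60 = 96.7% → Treatment
Overall: the original 73/96 = 76.0%, Treatment 59/65 = 90.8% → Treatment
Treatment wins overall and in every user group — no reversal.

No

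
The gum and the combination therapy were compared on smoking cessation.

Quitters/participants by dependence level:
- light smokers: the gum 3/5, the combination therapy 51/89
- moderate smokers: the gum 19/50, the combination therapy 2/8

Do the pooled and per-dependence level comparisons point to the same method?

Light smokers: the gum 3/5 = 60.0%, the combination therapy 51/89 = 57.3% → the gum
Moderate smokers: the gum 19/50 = 38.0%, the combination therapy 2/8 = 25.0% → the gum
Overall: the gum 22/55 = 40.0%, the combination therapy 53/97 = 54.6% → the combination therapy
The gum wins each dependence group but the combination therapy wins overall — the comparison reverses. The gum's participants skew toward moderate smokers, which has a lower base rate.

No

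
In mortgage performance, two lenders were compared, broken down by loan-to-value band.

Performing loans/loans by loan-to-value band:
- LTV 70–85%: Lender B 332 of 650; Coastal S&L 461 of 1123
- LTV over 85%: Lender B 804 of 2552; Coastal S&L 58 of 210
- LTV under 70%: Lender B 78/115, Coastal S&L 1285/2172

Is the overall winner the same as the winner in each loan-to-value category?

LTV 70–85%: Lender B 332/650 = 51.1%, Coastal S&L 461/1123 = 41.1% → Lender B
LTV over 85%: Lender B 804/2552 = 31.5%, Coastal S&L 58/210 = 27.6% → Lender B
LTV under 70%: Lender B 78/115 = 67.8%, Coastal S&L 1285/2172 = 59.2% → Lender B
Overall: Lender B 1214/3317 = 36.6%, Coastal S&L 1804/3505 = 51.5% → Coastal S&L
Lender B wins each loan-to-value group but Coastal S&L wins overall — the comparison reverses. Lender B's loans skew toward LTV over 85%, which has a lower base rate.

No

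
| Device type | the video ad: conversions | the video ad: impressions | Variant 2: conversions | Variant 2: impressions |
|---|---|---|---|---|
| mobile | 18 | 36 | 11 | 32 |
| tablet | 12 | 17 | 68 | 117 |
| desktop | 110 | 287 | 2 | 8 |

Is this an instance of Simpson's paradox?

Mobile: the video ad 18/36 = 50.0%, Variant 2 11/32 = 34.4% → the video ad
Tablet: the video ad 12/17 = 70.6%, Variant 2 68/117 = 58.1% → the video ad
Desktop: the video ad 110/287 = 38.3%, Variant 2 2/8 = 25.0% → the video ad
Overall: the video ad 140/340 = 41.2%, Variant 2 81/157 = 51.6% → Variant 2
The video ad wins each device group but Variant 2 wins overall — the comparison reverses. The video ad's impressions skew toward desktop, which has a lower base rate.

Yes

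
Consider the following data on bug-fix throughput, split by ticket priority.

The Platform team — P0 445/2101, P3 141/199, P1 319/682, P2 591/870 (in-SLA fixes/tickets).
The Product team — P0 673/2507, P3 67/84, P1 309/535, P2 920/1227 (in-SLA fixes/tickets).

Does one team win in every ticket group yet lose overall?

P0: the Platform team 445/2101 = 21.2%, the Product team 673/2507 = 26.8% → the Product team
P3: the Platform team 141/199 = 70.9%, the Product team 67/84 = 79.8% → the Product team
P1: the Platform team 319/682 = 46.8%, the Product team 309/535 = 57.8% → the Product team
P2: the Platform team 591/870 = 67.9%, the Product team 920/1227 = 75.0% → the Product team
Overall: the Platform team 1496/3852 = 38.8%, the Product team 1969/4353 = 45.2% → the Product team
The Product team wins overall and in every ticket group — no reversal.

No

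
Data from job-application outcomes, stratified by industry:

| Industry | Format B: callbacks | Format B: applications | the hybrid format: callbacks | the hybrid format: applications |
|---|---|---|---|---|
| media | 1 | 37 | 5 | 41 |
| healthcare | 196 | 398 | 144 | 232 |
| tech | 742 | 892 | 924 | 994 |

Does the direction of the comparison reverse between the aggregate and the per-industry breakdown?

No

Media: Format B 1/37 = 2.7%, the hybrid format 5/41 = 12.2% → the hybrid format
Healthcare: Format B 196/398 = 49.2%, the hybrid format 144/232 = 62.1% → the hybrid format
Tech: Format B 742/892 = 83.2%, the hybrid format 924/994 = 93.0% → the hybrid format
Overall: Format B 939/1327 = 70.8%, the hybrid format 1073/1267 = 84.7% → the hybrid format
The hybrid format wins overall and in every industry group — no reversal.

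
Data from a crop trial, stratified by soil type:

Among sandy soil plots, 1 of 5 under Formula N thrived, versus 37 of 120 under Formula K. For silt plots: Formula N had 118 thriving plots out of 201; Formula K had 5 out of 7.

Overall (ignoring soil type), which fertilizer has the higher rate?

Sandy soil: Formula N 1/5 = 20.0%, Formula K 37/120 = 30.8% → Formula K
Silt: Formula N 118/201 = 58.7%, Formula K 5/7 = 71.4% → Formula K
Overall: Formula N 119/206 = 57.8%, Formula K 42/127 = 33.1% → Formula N
(Formula K wins every soil group but Formula N wins overall — Formula K's plots skew toward the low-rate sandy soil group.)

Formula N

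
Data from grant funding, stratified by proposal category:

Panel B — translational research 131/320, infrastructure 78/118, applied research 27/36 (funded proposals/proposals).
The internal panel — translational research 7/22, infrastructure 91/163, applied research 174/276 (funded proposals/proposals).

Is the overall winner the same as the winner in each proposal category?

No

Translational research: Panel B 131/320 = 40.9%, the internal panel 7/22 = 31.8% → Panel B
Infrastructure: Panel B 78/118 = 66.1%, the internal panel 91/163 = 55.8% → Panel B
Applied research: Panel B 27/36 = 75.0%, the internal panel 174/276 = 63.0% → Panel B
Overall: Panel B 236/474 = 49.8%, the internal panel 272/461 = 59.0% → the internal panel
Panel B wins each proposal group but the internal panel wins overall — the comparison reverses. Panel B's proposals skew toward translational research, which has a lower base rate.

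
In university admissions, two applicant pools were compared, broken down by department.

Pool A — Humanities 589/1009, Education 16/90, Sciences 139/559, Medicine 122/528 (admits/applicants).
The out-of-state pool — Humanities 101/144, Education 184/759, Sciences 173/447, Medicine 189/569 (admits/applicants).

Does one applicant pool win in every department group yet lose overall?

Yes

Humanities: Pool A 589/1009 = 58.4%, the out-of-state pool 101/144 = 70.1% → the out-of-state pool
Education: Pool A 16/90 = 17.8%, the out-of-state pool 184/759 = 24.2% → the out-of-state pool
Sciences: Pool A 139/559 = 24.9%, the out-of-state pool 173/447 = 38.7% → the out-of-state pool
Medicine: Pool A 122/528 = 23.1%, the out-of-state pool 189/569 = 33.2% → the out-of-state pool
Overall: Pool A 866/2186 = 39.6%, the out-of-state pool 647/1919 = 33.7% → Pool A
The out-of-state pool wins each department group but Pool A wins overall — the comparison reverses. The out-of-state pool's applicants skew toward Education, which has a lower base rate.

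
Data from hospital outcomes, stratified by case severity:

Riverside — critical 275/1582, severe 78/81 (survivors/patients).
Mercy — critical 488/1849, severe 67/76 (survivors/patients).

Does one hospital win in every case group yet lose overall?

No

Critical: Riverside 275/1582 = 17.4%, Mercy 488/1849 = 26.4% → Mercy
Severe: Riverside 78/81 = 96.3%, Mercy 67/76 = 88.2% → Riverside
Overall: Riverside 353/1663 = 21.2%, Mercy 555/1925 = 28.8% → Mercy
Neither sweeps: Riverside wins 1 of 2 groups, Mercy wins 1. Mercy wins overall but not every group — no Simpson reversal.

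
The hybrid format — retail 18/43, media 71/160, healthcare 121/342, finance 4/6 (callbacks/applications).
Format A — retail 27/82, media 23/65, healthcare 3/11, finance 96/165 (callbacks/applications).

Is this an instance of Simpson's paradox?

Yes

Retail: the hybrid format 18/43 = 41.9%, Format A 27/82 = 32.9% → the hybrid format
Media: the hybrid format 71/160 = 44.4%, Format A 23/65 = 35.4% → the hybrid format
Healthcare: the hybrid format 121/342 = 35.4%, Format A 3/11 = 27.3% → the hybrid format
Finance: the hybrid format 4/6 = 66.7%, Format A 96/165 = 58.2% → the hybrid format
Overall: the hybrid format 214/551 = 38.8%, Format A 149/323 = 46.1% → Format A
The hybrid format wins each industry group but Format A wins overall — the comparison reverses. The hybrid format's applications skew toward healthcare, which has a lower base rate.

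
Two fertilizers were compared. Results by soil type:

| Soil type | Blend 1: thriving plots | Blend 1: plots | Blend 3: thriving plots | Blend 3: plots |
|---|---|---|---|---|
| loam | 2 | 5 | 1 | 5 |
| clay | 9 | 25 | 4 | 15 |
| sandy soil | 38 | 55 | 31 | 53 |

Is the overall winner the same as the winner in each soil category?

Yes

Loam: Blend 1 2/5 = 40.0%, Blend 3 1/5 = 20.0% → Blend 1
Clay: Blend 1 9/25 = 36.0%, Blend 3 4/15 = 26.7% → Blend 1
Sandy soil: Blend 1 38/55 = 69.1%, Blend 3 31/53 = 58.5% → Blend 1
Overall: Blend 1 49/85 = 57.6%, Blend 3 36/73 = 49.3% → Blend 1
Blend 1 wins overall and in every soil group — no reversal.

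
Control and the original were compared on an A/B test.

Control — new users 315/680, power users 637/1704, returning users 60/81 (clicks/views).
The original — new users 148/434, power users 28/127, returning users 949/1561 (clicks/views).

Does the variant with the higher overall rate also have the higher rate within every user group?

No

New users: Control 315/680 = 46.3%, the original 148/434 = 34.1% → Control
Power users: Control 637/1704 = 37.4%, the original 28/127 = 22.0% → Control
Returning users: Control 60/81 = 74.1%, the original 949/1561 = 60.8% → Control
Overall: Control 1012/2465 = 41.1%, the original 1125/2122 = 53.0% → the original
Control wins each user group but the original wins overall — the comparison reverses. Control's views skew toward power users, which has a lower base rate.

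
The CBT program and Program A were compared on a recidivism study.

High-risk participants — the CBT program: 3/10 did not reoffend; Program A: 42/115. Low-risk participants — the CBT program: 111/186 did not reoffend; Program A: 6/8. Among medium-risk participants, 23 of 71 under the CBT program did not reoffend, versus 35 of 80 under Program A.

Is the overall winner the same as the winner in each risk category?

High-risk: the CBT program 3/10 = 30.0%, Program A 42/115 = 36.5% → Program A
Low-risk: the CBT program 111/186 = 59.7%, Program A 6/8 = 75.0% → Program A
Medium-risk: the CBT program 23/71 = 32.4%, Program A 35/80 = 43.8% → Program A
Overall: the CBT program 137/267 = 51.3%, Program A 83/203 = 40.9% → the CBT program
Program A wins each risk group but the CBT program wins overall — the comparison reverses. Program A's participants skew toward high-risk, which has a lower base rate.

No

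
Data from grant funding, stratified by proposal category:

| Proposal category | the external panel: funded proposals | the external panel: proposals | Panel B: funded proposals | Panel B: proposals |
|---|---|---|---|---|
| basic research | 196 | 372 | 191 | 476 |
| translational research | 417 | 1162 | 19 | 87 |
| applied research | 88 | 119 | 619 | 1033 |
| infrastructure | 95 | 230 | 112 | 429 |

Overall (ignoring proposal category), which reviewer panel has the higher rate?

Basic research: the external panel 196/372 = 52.7%, Panel B 191/476 = 40.1% → the external panel
Translational research: the external panel 417/1162 = 35.9%, Panel B 19/87 = 21.8% → the external panel
Applied research: the external panel 88/119 = 73.9%, Panel B 619/1033 = 59.9% → the external panel
Infrastructure: the external panel 95/230 = 41.3%, Panel B 112/429 = 26.1% → the external panel
Overall: the external panel 796/1883 = 42.3%, Panel B 941/2025 = 46.5% → Panel B
(The external panel wins every proposal group but Panel B wins overall — the external panel's proposals skew toward the low-rate translational research group.)

Panel B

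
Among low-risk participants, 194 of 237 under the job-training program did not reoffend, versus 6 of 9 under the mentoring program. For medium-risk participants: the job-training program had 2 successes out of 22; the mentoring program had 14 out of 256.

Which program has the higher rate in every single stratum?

Low-risk: the job-training program 194/237 = 81.9%, the mentoring program 6/9 = 66.7% → the job-training program
Medium-risk: the job-training program 2/22 = 9.1%, the mentoring program 14/256 = 5.5% → the job-training program
The job-training program has the higher rate in both groups.

the job-training program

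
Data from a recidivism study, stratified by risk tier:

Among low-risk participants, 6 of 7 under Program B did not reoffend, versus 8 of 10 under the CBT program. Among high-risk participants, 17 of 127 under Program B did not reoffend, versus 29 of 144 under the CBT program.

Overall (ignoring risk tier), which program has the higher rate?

Low-risk: Program B 6/7 = 85.7%, the CBT program 8/10 = 80.0% → Program B
High-risk: Program B 17/127 = 13.4%, the CBT program 29/144 = 20.1% → the CBT program
Overall: Program B 23/134 = 17.2%, the CBT program 37/154 = 24.0% → the CBT program
(Neither sweeps every risk group, but the CBT program has the higher pooled rate.)

the CBT program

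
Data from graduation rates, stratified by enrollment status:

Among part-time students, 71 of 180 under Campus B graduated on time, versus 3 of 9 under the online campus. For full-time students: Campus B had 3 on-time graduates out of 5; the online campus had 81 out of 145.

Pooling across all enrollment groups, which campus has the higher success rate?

the online campus

Part-time: Campus B 71/180 = 39.4%, the online campus 3/9 = 33.3% → Campus B
Full-time: Campus B 3/5 = 60.0%, the online campus 81/145 = 55.9% → Campus B
Overall: Campus B 74/185 = 40.0%, the online campus 84/154 = 54.5% → the online campus
(Campus B wins every enrollment group but the online campus wins overall — Campus B's students skew toward the low-rate part-time group.)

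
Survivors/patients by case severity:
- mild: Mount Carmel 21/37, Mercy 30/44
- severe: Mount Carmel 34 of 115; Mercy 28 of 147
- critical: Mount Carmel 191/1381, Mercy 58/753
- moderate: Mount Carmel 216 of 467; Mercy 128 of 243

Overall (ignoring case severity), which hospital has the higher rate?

Mild: Mount Carmel 21/37 = 56.8%, Mercy 30/44 = 68.2% → Mercy
Severe: Mount Carmel 34/115 = 29.6%, Mercy 28/147 = 19.0% → Mount Carmel
Critical: Mount Carmel 191/1381 = 13.8%, Mercy 58/753 = 7.7% → Mount Carmel
Moderate: Mount Carmel 216/467 = 46.3%, Mercy 128/243 = 52.7% → Mercy
Overall: Mount Carmel 462/2000 = 23.1%, Mercy 244/1187 = 20.6% → Mount Carmel
(Neither sweeps every case group, but Mount Carmel has the higher pooled rate.)

Mount Carmel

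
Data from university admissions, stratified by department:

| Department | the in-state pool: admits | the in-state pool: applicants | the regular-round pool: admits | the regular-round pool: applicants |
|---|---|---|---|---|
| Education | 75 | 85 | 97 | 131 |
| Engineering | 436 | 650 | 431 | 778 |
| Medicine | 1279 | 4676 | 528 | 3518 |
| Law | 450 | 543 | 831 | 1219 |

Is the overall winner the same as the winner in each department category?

Yes

Education: the in-state pool 75/85 = 88.2%, the regular-round pool 97/131 = 74.0% → the in-state pool
Engineering: the in-state pool 436/650 = 67.1%, the regular-round pool 431/778 = 55.4% → the in-state pool
Medicine: the in-state pool 1279/4676 = 27.4%, the regular-round pool 528/3518 = 15.0% → the in-state pool
Law: the in-state pool 450/543 = 82.9%, the regular-round pool 831/1219 = 68.2% → the in-state pool
Overall: the in-state pool 2240/5954 = 37.6%, the regular-round pool 1887/5646 = 33.4% → the in-state pool
The in-state pool wins overall and in every department group — no reversal.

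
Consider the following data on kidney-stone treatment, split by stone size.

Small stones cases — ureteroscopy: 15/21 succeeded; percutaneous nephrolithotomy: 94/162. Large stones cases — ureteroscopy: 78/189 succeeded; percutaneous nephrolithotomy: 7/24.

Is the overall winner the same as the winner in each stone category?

No

Small stones: ureteroscopy 15/21 = 71.4%, percutaneous nephrolithotomy 94/162 = 58.0% → ureteroscopy
Large stones: ureteroscopy 78/189 = 41.3%, percutaneous nephrolithotomy 7/24 = 29.2% → ureteroscopy
Overall: ureteroscopy 93/210 = 44.3%, percutaneous nephrolithotomy 101/186 = 54.3% → percutaneous nephrolithotomy
Ureteroscopy wins each stone group but percutaneous nephrolithotomy wins overall — the comparison reverses. Ureteroscopy's cases skew toward large stones, which has a lower base rate.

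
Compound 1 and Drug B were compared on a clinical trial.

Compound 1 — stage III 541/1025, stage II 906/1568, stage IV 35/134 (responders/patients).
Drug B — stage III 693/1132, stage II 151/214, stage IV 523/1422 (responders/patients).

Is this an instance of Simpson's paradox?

Stage III: Compound 1 541/1025 = 52.8%, Drug B 693/1132 = 61.2% → Drug B
Stage II: Compound 1 906/1568 = 57.8%, Drug B 151/214 = 70.6% → Drug B
Stage IV: Compound 1 35/134 = 26.1%, Drug B 523/1422 = 36.8% → Drug B
Overall: Compound 1 1482/2727 = 54.3%, Drug B 1367/2768 = 49.4% → Compound 1
Drug B wins each disease group but Compound 1 wins overall — the comparison reverses. Drug B's patients skew toward stage IV, which has a lower base rate.

Yes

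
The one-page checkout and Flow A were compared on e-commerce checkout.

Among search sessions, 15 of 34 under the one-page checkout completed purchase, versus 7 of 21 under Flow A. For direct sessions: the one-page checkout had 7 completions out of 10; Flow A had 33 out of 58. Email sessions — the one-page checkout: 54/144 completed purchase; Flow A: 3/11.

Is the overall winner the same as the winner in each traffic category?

Search: the one-page checkout 15/34 = 44.1%, Flow A 7/21 = 33.3% → the one-page checkout
Direct: the one-page checkout 7/10 = 70.0%, Flow A 33/58 = 56.9% → the one-page checkout
Email: the one-page checkout 54/144 = 37.5%, Flow A 3/11 = 27.3% → the one-page checkout
Overall: the one-page checkout 76/188 = 40.4%, Flow A 43/90 = 47.8% → Flow A
The one-page checkout wins each traffic group but Flow A wins overall — the comparison reverses. The one-page checkout's sessions skew toward email, which has a lower base rate.

No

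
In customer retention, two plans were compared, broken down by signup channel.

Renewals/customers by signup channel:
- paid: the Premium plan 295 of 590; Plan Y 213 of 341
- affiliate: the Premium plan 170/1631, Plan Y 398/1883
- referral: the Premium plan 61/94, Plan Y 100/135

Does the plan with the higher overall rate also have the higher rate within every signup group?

Paid: the Premium plan 295/590 = 50.0%, Plan Y 213/341 = 62.5% → Plan Y
Affiliate: the Premium plan 170/1631 = 10.4%, Plan Y 398/1883 = 21.1% → Plan Y
Referral: the Premium plan 61/94 = 64.9%, Plan Y 100/135 = 74.1% → Plan Y
Overall: the Premium plan 526/2315 = 22.7%, Plan Y 711/2359 = 30.1% → Plan Y
Plan Y wins overall and in every signup group — no reversal.

Yes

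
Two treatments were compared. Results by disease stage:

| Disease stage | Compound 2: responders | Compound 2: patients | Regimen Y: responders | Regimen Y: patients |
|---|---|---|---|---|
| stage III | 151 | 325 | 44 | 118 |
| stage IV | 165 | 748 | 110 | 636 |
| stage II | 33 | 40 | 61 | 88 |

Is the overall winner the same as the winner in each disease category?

Yes

Stage III: Compound 2 151/325 = 46.5%, Regimen Y 44/118 = 37.3% → Compound 2
Stage IV: Compound 2 165/748 = 22.1%, Regimen Y 110/636 = 17.3% → Compound 2
Stage II: Compound 2 33/40 = 82.5%, Regimen Y 61/88 = 69.3% → Compound 2
Overall: Compound 2 349/1113 = 31.4%, Regimen Y 215/842 = 25.5% → Compound 2
Compound 2 wins overall and in every disease group — no reversal.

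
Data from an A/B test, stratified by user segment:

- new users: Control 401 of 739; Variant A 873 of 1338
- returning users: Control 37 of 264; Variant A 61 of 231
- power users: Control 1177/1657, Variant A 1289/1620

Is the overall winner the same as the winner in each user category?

New users: Control 401/739 = 54.3%, Variant A 873/1338 = 65.2% → Variant A
Returning users: Control 37/264 = 14.0%, Variant A 61/231 = 26.4% → Variant A
Power users: Control 1177/1657 = 71.0%, Variant A 1289/1620 = 79.6% → Variant A
Overall: Control 1615/2660 = 60.7%, Variant A 2223/3189 = 69.7% → Variant A
Variant A wins overall and in every user group — no reversal.

Yes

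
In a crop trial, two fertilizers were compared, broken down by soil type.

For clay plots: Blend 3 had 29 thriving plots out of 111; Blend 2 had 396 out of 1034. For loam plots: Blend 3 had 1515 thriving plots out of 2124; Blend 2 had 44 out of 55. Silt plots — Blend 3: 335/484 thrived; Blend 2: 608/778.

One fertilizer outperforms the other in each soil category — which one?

Blend 2

Clay: Blend 3 29/111 = 26.1%, Blend 2 396/1034 = 38.3% → Blend 2
Loam: Blend 3 1515/2124 = 71.3%, Blend 2 44/55 = 80.0% → Blend 2
Silt: Blend 3 335/484 = 69.2%, Blend 2 608/778 = 78.1% → Blend 2
Blend 2 has the higher rate in all 3 groups.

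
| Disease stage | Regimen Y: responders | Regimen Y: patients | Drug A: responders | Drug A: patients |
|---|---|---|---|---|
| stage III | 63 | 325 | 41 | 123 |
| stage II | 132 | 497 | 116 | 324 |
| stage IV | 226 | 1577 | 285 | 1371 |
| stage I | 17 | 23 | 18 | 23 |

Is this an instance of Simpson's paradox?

No

Stage III: Regimen Y 63/325 = 19.4%, Drug A 41/123 = 33.3% → Drug A
Stage II: Regimen Y 132/497 = 26.6%, Drug A 116/324 = 35.8% → Drug A
Stage IV: Regimen Y 226/1577 = 14.3%, Drug A 285/1371 = 20.8% → Drug A
Stage I: Regimen Y 17/23 = 73.9%, Drug A 18/23 = 78.3% → Drug A
Overall: Regimen Y 438/2422 = 18.1%, Drug A 460/1841 = 25.0% → Drug A
Drug A wins overall and in every disease group — no reversal.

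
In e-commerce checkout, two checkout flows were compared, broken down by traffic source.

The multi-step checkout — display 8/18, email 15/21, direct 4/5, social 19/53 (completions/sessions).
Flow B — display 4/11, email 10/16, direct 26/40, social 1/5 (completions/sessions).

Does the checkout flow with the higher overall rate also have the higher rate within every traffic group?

Display: the multi-step checkout 8/18 = 44.4%, Flow B 4/11 = 36.4% → the multi-step checkout
Email: the multi-step checkout 15/21 = 71.4%, Flow B 10/16 = 62.5% → the multi-step checkout
Direct: the multi-step checkout 4/5 = 80.0%, Flow B 26/40 = 65.0% → the multi-step checkout
Social: the multi-step checkout 19/53 = 35.8%, Flow B 1/5 = 20.0% → the multi-step checkout
Overall: the multi-step checkout 46/97 = 47.4%, Flow B 41/72 = 56.9% → Flow B
The multi-step checkout wins each traffic group but Flow B wins overall — the comparison reverses. The multi-step checkout's sessions skew toward social, which has a lower base rate.

No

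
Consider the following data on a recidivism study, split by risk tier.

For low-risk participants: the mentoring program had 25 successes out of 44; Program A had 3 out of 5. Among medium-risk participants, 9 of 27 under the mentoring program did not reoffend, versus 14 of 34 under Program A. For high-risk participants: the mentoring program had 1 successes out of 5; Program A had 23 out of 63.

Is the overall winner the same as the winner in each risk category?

No

Low-risk: the mentoring program 25/44 = 56.8%, Program A 3/5 = 60.0% → Program A
Medium-risk: the mentoring program 9/27 = 33.3%, Program A 14/34 = 41.2% → Program A
High-risk: the mentoring program 1/5 = 20.0%, Program A 23/63 = 36.5% → Program A
Overall: the mentoring program 35/76 = 46.1%, Program A 40/102 = 39.2% → the mentoring program
Program A wins each risk group but the mentoring program wins overall — the comparison reverses. Program A's participants skew toward high-risk, which has a lower base rate.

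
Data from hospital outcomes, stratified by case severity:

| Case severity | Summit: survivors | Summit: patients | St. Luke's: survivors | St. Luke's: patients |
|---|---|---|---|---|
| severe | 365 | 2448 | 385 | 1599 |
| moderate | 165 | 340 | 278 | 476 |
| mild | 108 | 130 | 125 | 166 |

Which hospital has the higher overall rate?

St. Luke's

Severe: Summit 365/2448 = 14.9%, St. Luke's 385/1599 = 24.1% → St. Luke's
Moderate: Summit 165/340 = 48.5%, St. Luke's 278/476 = 58.4% → St. Luke's
Mild: Summit 108/130 = 83.1%, St. Luke's 125/166 = 75.3% → Summit
Overall: Summit 638/2918 = 21.9%, St. Luke's 788/2241 = 35.2% → St. Luke's
(Neither sweeps every case group, but St. Luke's has the higher pooled rate.)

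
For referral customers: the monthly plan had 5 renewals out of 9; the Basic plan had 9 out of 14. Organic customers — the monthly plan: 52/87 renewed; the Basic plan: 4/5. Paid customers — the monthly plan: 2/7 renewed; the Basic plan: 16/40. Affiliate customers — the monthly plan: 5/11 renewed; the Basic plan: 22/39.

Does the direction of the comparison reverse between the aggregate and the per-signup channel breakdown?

Yes

Referral: the monthly plan 5/9 = 55.6%, the Basic plan 9/14 = 64.3% → the Basic plan
Organic: the monthly plan 52/87 = 59.8%, the Basic plan 4/5 = 80.0% → the Basic plan
Paid: the monthly plan 2/7 = 28.6%, the Basic plan 16/40 = 40.0% → the Basic plan
Affiliate: the monthly plan 5/11 = 45.5%, the Basic plan 22/39 = 56.4% → the Basic plan
Overall: the monthly plan 64/114 = 56.1%, the Basic plan 51/98 = 52.0% → the monthly plan
The Basic plan wins each signup group but the monthly plan wins overall — the comparison reverses. The Basic plan's customers skew toward paid, which has a lower base rate.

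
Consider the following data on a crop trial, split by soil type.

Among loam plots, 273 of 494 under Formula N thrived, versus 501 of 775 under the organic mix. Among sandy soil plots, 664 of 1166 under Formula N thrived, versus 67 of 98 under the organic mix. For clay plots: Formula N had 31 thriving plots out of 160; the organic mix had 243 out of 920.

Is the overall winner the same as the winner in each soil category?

No

Loam: Formula N 273/494 = 55.3%, the organic mix 501/775 = 64.6% → the organic mix
Sandy soil: Formula N 664/1166 = 56.9%, the organic mix 67/98 = 68.4% → the organic mix
Clay: Formula N 31/160 = 19.4%, the organic mix 243/920 = 26.4% → the organic mix
Overall: Formula N 968/1820 = 53.2%, the organic mix 811/1793 = 45.2% → Formula N
The organic mix wins each soil group but Formula N wins overall — the comparison reverses. The organic mix's plots skew toward clay, which has a lower base rate.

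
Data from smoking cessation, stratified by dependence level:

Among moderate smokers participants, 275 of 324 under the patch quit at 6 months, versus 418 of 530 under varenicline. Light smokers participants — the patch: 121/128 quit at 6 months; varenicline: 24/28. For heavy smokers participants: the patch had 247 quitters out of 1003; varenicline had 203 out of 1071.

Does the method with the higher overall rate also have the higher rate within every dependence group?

Yes

Moderate smokers: the patch 275/324 = 84.9%, varenicline 418/530 = 78.9% → the patch
Light smokers: the patch 121/128 = 94.5%, varenicline 24/28 = 85.7% → the patch
Heavy smokers: the patch 247/1003 = 24.6%, varenicline 203/1071 = 19.0% → the patch
Overall: the patch 643/1455 = 44.2%, varenicline 645/1629 = 39.6% → the patch
The patch wins overall and in every dependence group — no reversal.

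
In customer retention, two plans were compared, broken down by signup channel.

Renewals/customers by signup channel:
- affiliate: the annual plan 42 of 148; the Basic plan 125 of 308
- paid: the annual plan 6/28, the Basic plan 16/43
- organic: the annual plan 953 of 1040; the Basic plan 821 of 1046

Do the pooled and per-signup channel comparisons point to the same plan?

Affiliate: the annual plan 42/148 = 28.4%, the Basic plan 125/308 = 40.6% → the Basic plan
Paid: the annual plan 6/28 = 21.4%, the Basic plan 16/43 = 37.2% → the Basic plan
Organic: the annual plan 953/1040 = 91.6%, the Basic plan 821/1046 = 78.5% → the annual plan
Overall: the annual plan 1001/1216 = 82.3%, the Basic plan 962/1397 = 68.9% → the annual plan
Neither sweeps: the annual plan wins 1 of 3 groups, the Basic plan wins 2. The annual plan wins overall but not every group — no Simpson reversal.

No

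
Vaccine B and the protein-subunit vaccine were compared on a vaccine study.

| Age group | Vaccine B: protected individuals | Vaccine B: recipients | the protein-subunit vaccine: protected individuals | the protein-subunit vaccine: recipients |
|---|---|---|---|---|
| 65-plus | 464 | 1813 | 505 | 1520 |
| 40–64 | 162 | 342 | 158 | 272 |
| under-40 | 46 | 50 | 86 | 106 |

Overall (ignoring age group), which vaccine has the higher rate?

the protein-subunit vaccine

65-plus: Vaccine B 464/1813 = 25.6%, the protein-subunit vaccine 505/1520 = 33.2% → the protein-subunit vaccine
40–64: Vaccine B 162/342 = 47.4%, the protein-subunit vaccine 158/272 = 58.1% → the protein-subunit vaccine
Under-40: Vaccine B 46/50 = 92.0%, the protein-subunit vaccine 86/106 = 81.1% → Vaccine B
Overall: Vaccine B 672/2205 = 30.5%, the protein-subunit vaccine 749/1898 = 39.5% → the protein-subunit vaccine
(Neither sweeps every age group, but the protein-subunit vaccine has the higher pooled rate.)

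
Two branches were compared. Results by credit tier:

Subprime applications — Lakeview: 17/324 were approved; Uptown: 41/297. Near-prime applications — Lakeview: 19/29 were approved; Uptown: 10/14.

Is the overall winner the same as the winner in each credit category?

Subprime: Lakeview 17/324 = 5.2%, Uptown 41/297 = 13.8% → Uptown
Near-prime: Lakeview 19/29 = 65.5%, Uptown 10/14 = 71.4% → Uptown
Overall: Lakeview 36/353 = 10.2%, Uptown 51/311 = 16.4% → Uptown
Uptown wins overall and in every credit group — no reversal.

Yes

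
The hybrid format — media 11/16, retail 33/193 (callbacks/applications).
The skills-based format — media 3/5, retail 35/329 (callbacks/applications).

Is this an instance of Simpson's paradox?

No

Media: the hybrid format 11/16 = 68.8%, the skills-based format 3/5 = 60.0% → the hybrid format
Retail: the hybrid format 33/193 = 17.1%, the skills-based format 35/329 = 10.6% → the hybrid format
Overall: the hybrid format 44/209 = 21.1%, the skills-based format 38/334 = 11.4% → the hybrid format
The hybrid format wins overall and in every industry group — no reversal.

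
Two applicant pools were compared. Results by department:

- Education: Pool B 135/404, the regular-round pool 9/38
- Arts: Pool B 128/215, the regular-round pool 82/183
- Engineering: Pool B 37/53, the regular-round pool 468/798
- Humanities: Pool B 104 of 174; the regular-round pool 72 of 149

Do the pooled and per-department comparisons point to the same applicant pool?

No

Education: Pool B 135/404 = 33.4%, the regular-round pool 9/38 = 23.7% → Pool B
Arts: Pool B 128/215 = 59.5%, the regular-round pool 82/183 = 44.8% → Pool B
Engineering: Pool B 37/53 = 69.8%, the regular-round pool 468/798 = 58.6% → Pool B
Humanities: Pool B 104/174 = 59.8%, the regular-round pool 72/149 = 48.3% → Pool B
Overall: Pool B 404/846 = 47.8%, the regular-round pool 631/1168 = 54.0% → the regular-round pool
Pool B wins each department group but the regular-round pool wins overall — the comparison reverses. Pool B's applicants skew toward Education, which has a lower base rate.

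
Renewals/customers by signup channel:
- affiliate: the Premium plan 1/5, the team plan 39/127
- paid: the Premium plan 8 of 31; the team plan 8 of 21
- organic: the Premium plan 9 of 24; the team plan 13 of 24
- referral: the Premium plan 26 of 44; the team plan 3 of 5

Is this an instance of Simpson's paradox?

Yes

Affiliate: the Premium plan 1/5 = 20.0%, the team plan 39/127 = 30.7% → the team plan
Paid: the Premium plan 8/31 = 25.8%, the team plan 8/21 = 38.1% → the team plan
Organic: the Premium plan 9/24 = 37.5%, the team plan 13/24 = 54.2% → the team plan
Referral: the Premium plan 26/44 = 59.1%, the team plan 3/5 = 60.0% → the team plan
Overall: the Premium plan 44/104 = 42.3%, the team plan 63/177 = 35.6% → the Premium plan
The team plan wins each signup group but the Premium plan wins overall — the comparison reverses. The team plan's customers skew toward affiliate, which has a lower base rate.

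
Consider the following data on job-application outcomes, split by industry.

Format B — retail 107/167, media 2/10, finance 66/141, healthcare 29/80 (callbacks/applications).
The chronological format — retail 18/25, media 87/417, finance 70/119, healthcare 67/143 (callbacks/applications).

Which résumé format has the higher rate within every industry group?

the chronological format

Retail: Format B 107/167 = 64.1%, the chronological format 18/25 = 72.0% → the chronological format
Media: Format B 2/10 = 20.0%, the chronological format 87/417 = 20.9% → the chronological format
Finance: Format B 66/141 = 46.8%, the chronological format 70/119 = 58.8% → the chronological format
Healthcare: Format B 29/80 = 36.2%, the chronological format 67/143 = 46.9% → the chronological format
The chronological format has the higher rate in all 4 groups.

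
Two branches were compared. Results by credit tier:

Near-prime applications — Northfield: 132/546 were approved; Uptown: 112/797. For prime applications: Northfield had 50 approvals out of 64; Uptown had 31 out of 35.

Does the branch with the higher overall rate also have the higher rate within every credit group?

No

Near-prime: Northfield 132/546 = 24.2%, Uptown 112/797 = 14.1% → Northfield
Prime: Northfield 50/64 = 78.1%, Uptown 31/35 = 88.6% → Uptown
Overall: Northfield 182/610 = 29.8%, Uptown 143/832 = 17.2% → Northfield
Neither sweeps: Northfield wins 1 of 2 groups, Uptown wins 1. Northfield wins overall but not every group — no Simpson reversal.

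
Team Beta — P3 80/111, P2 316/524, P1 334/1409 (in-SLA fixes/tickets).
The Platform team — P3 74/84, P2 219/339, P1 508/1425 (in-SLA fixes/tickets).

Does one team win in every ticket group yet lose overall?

No

P3: Team Beta 80/111 = 72.1%, the Platform team 74/84 = 88.1% → the Platform team
P2: Team Beta 316/524 = 60.3%, the Platform team 219/339 = 64.6% → the Platform team
P1: Team Beta 334/1409 = 23.7%, the Platform team 508/1425 = 35.6% → the Platform team
Overall: Team Beta 730/2044 = 35.7%, the Platform team 801/1848 = 43.3% → the Platform team
The Platform team wins overall and in every ticket group — no reversal.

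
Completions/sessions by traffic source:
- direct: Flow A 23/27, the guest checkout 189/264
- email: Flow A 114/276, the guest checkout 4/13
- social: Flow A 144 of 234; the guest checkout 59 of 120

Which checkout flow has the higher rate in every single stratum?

Flow A

Direct: Flow A 23/27 = 85.2%, the guest checkout 189/264 = 71.6% → Flow A
Email: Flow A 114/276 = 41.3%, the guest checkout 4/13 = 30.8% → Flow A
Social: Flow A 144/234 = 61.5%, the guest checkout 59/120 = 49.2% → Flow A
Flow A has the higher rate in all 3 groups.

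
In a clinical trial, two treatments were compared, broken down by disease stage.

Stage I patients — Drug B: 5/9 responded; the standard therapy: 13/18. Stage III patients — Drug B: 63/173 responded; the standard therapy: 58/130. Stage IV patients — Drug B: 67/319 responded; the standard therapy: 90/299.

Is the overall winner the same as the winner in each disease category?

Stage I: Drug B 5/9 = 55.6%, the standard therapy 13/18 = 72.2% → the standard therapy
Stage III: Drug B 63/173 = 36.4%, the standard therapy 58/130 = 44.6% → the standard therapy
Stage IV: Drug B 67/319 = 21.0%, the standard therapy 90/299 = 30.1% → the standard therapy
Overall: Drug B 135/501 = 26.9%, the standard therapy 161/447 = 36.0% → the standard therapy
The standard therapy wins overall and in every disease group — no reversal.

Yes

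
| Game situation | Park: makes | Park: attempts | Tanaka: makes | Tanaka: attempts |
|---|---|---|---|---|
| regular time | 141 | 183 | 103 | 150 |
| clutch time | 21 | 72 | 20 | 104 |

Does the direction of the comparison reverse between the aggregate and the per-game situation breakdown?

Regular time: Park 141/183 = 77.0%, Tanaka 103/150 = 68.7% → Park
Clutch time: Park 21/72 = 29.2%, Tanaka 20/104 = 19.2% → Park
Overall: Park 162/255 = 63.5%, Tanaka 123/254 = 48.4% → Park
Park wins overall and in every game group — no reversal.

No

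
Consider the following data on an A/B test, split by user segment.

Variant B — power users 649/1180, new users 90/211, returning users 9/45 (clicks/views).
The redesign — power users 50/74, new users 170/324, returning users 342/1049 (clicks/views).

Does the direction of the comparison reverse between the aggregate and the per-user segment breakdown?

Yes

Power users: Variant B 649/1180 = 55.0%, the redesign 50/74 = 67.6% → the redesign
New users: Variant B 90/211 = 42.7%, the redesign 170/324 = 52.5% → the redesign
Returning users: Variant B 9/45 = 20.0%, the redesign 342/1049 = 32.6% → the redesign
Overall: Variant B 748/1436 = 52.1%, the redesign 562/1447 = 38.8% → Variant B
The redesign wins each user group but Variant B wins overall — the comparison reverses. The redesign's views skew toward returning users, which has a lower base rate.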